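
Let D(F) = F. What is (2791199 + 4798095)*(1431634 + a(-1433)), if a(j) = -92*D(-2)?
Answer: 10866487756492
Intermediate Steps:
a(j) = 184 (a(j) = -92*(-2) = 184)
(2791199 + 4798095)*(1431634 + a(-1433)) = (2791199 + 4798095)*(1431634 + 184) = 7589294*1431818 = 10866487756492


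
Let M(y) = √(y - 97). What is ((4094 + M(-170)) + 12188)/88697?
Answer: 2326/12671 + I*√267/88697 ≈ 0.18357 + 0.00018422*I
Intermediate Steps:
M(y) = √(-97 + y)
((4094 + M(-170)) + 12188)/88697 = ((4094 + √(-97 - 170)) + 12188)/88697 = ((4094 + √(-267)) + 12188)*(1/88697) = ((4094 + I*√267) + 12188)*(1/88697) = (16282 + I*√267)*(1/88697) = 2326/12671 + I*√267/88697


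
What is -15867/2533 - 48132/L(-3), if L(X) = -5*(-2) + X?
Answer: -17432775/2533 ≈ -6882.3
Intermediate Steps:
L(X) = 10 + X
-15867/2533 - 48132/L(-3) = -15867/2533 - 48132/(10 - 3) = -15867*1/2533 - 48132/7 = -15867/2533 - 48132*1/7 = -15867/2533 - 6876 = -17432775/2533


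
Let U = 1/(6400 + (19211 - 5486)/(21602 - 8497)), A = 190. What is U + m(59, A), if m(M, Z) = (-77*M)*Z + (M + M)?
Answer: -14479548543919/16777145 ≈ -8.6305e+5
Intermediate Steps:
m(M, Z) = 2*M - 77*M*Z (m(M, Z) = -77*M*Z + 2*M = 2*M - 77*M*Z)
U = 2621/16777145 (U = 1/(6400 + 13725/13105) = 1/(6400 + 13725*(1/13105)) = 1/(6400 + 2745/2621) = 1/(16777145/2621) = 2621/16777145 ≈ 0.00015622)
U + m(59, A) = 2621/16777145 + 59*(2 - 77*190) = 2621/16777145 + 59*(2 - 14630) = 2621/16777145 + 59*(-14628) = 2621/16777145 - 863052 = -14479548543919/16777145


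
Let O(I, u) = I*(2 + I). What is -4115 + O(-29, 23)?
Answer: -3332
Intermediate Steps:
-4115 + O(-29, 23) = -4115 - 29*(2 - 29) = -4115 - 29*(-27) = -4115 + 783 = -3332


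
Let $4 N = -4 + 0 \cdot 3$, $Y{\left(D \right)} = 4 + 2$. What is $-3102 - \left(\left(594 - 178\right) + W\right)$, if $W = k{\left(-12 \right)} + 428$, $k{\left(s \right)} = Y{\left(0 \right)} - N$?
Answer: $-3953$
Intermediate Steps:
$Y{\left(D \right)} = 6$
$N = -1$ ($N = \frac{-4 + 0 \cdot 3}{4} = \frac{-4 + 0}{4} = \frac{1}{4} \left(-4\right) = -1$)
$k{\left(s \right)} = 7$ ($k{\left(s \right)} = 6 - -1 = 6 + 1 = 7$)
$W = 435$ ($W = 7 + 428 = 435$)
$-3102 - \left(\left(594 - 178\right) + W\right) = -3102 - \left(\left(594 - 178\right) + 435\right) = -3102 - \left(416 + 435\right) = -3102 - 851 = -3953$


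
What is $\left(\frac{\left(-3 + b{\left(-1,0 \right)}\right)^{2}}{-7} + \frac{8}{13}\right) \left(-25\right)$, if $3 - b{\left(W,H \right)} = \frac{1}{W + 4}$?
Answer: $- \frac{12275}{819} \approx -14.988$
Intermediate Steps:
$b{\left(W,H \right)} = 3 - \frac{1}{4 + W}$ ($b{\left(W,H \right)} = 3 - \frac{1}{W + 4} = 3 - \frac{1}{4 + W}$)
$\left(\frac{\left(-3 + b{\left(-1,0 \right)}\right)^{2}}{-7} + \frac{8}{13}\right) \left(-25\right) = \left(\frac{\left(-3 + \frac{11 + 3 \left(-1\right)}{4 - 1}\right)^{2}}{-7} + \frac{8}{13}\right) \left(-25\right) = \left(\left(-3 + \frac{11 - 3}{3}\right)^{2} \left(- \frac{1}{7}\right) + 8 \cdot \frac{1}{13}\right) \left(-25\right) = \left(\left(-3 + \frac{1}{3} \cdot 8\right)^{2} \left(- \frac{1}{7}\right) + \frac{8}{13}\right) \left(-25\right) = \left(\left(-3 + \frac{8}{3}\right)^{2} \left(- \frac{1}{7}\right) + \frac{8}{13}\right) \left(-25\right) = \left(\left(- \frac{1}{3}\right)^{2} \left(- \frac{1}{7}\right) + \frac{8}{13}\right) \left(-25\right) = \left(\frac{1}{9} \left(- \frac{1}{7}\right) + \frac{8}{13}\right) \left(-25\right) = \left(- \frac{1}{63} + \frac{8}{13}\right) \left(-25\right) = \frac{491}{819} \left(-25\right) = - \frac{12275}{819}$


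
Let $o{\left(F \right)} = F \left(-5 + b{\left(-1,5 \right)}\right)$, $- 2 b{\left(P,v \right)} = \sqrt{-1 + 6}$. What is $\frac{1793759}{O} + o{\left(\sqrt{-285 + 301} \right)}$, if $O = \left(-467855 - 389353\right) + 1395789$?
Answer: $- \frac{8977861}{538581} - 2 \sqrt{5} \approx -21.142$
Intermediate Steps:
$b{\left(P,v \right)} = - \frac{\sqrt{5}}{2}$ ($b{\left(P,v \right)} = - \frac{\sqrt{-1 + 6}}{2} = - \frac{\sqrt{5}}{2}$)
$O = 538581$ ($O = -857208 + 1395789 = 538581$)
$o{\left(F \right)} = F \left(-5 - \frac{\sqrt{5}}{2}\right)$
$\frac{1793759}{O} + o{\left(\sqrt{-285 + 301} \right)} = \frac{1793759}{538581} - \frac{\sqrt{-285 + 301} \left(10 + \sqrt{5}\right)}{2} = 1793759 \cdot \frac{1}{538581} - \frac{\sqrt{16} \left(10 + \sqrt{5}\right)}{2} = \frac{1793759}{538581} - 2 \left(10 + \sqrt{5}\right) = \frac{1793759}{538581} - \left(20 + 2 \sqrt{5}\right) = - \frac{8977861}{538581} - 2 \sqrt{5}$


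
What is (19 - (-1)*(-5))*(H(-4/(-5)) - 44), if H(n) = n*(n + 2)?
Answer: -14616/25 ≈ -584.64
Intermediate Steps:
H(n) = n*(2 + n)
(19 - (-1)*(-5))*(H(-4/(-5)) - 44) = (19 - (-1)*(-5))*((-4/(-5))*(2 - 4/(-5)) - 44) = (19 - 1*5)*((-4*(-⅕))*(2 - 4*(-⅕)) - 44) = (19 - 5)*(4*(2 + ⅘)/5 - 44) = 14*((⅘)*(14/5) - 44) = 14*(56/25 - 44) = 14*(-1044/25) = -14616/25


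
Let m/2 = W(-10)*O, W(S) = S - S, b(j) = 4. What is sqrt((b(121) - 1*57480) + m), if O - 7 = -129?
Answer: 2*I*sqrt(14369) ≈ 239.74*I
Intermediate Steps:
O = -122 (O = 7 - 129 = -122)
W(S) = 0
m = 0 (m = 2*(0*(-122)) = 2*0 = 0)
sqrt((b(121) - 1*57480) + m) = sqrt((4 - 1*57480) + 0) = sqrt((4 - 57480) + 0) = sqrt(-57476 + 0) = sqrt(-57476) = 2*I*sqrt(14369)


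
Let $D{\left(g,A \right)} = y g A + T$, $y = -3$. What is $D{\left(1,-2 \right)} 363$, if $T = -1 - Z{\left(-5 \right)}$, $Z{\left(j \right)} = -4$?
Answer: $3267$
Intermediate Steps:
$T = 3$ ($T = -1 - -4 = -1 + 4 = 3$)
$D{\left(g,A \right)} = 3 - 3 A g$ ($D{\left(g,A \right)} = - 3 g A + 3 = - 3 A g + 3 = 3 - 3 A g$)
$D{\left(1,-2 \right)} 363 = \left(3 - \left(-6\right) 1\right) 363 = \left(3 + 6\right) 363 = 9 \cdot 363 = 3267$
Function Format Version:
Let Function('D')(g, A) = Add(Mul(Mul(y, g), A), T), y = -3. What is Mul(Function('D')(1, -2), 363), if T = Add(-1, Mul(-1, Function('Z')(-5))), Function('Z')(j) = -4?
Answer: 3267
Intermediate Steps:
T = 3 (T = Add(-1, Mul(-1, -4)) = Add(-1, 4) = 3)
Function('D')(g, A) = Add(3, Mul(-3, A, g)) (Function('D')(g, A) = Add(Mul(Mul(-3, g), A), 3) = Add(Mul(-3, A, g), 3) = Add(3, Mul(-3, A, g)))
Mul(Function('D')(1, -2), 363) = Mul(Add(3, Mul(-3, -2, 1)), 363) = Mul(Add(3, 6), 363) = Mul(9, 363) = 3267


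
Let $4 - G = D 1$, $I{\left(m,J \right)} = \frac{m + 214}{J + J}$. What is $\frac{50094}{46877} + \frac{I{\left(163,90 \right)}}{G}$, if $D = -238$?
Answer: $\frac{2199767269}{2041962120} \approx 1.0773$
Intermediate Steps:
$I{\left(m,J \right)} = \frac{214 + m}{2 J}$
$G = 242$ ($G = 4 - \left(-238\right) 1 = 4 - -238 = 4 + 238 = 242$)
$\frac{50094}{46877} + \frac{I{\left(163,90 \right)}}{G} = \frac{50094}{46877} + \frac{\frac{1}{2} \cdot \frac{1}{90} \left(214 + 163\right)}{242} = 50094 \cdot \frac{1}{46877} + \frac{1}{2} \cdot \frac{1}{90} \cdot 377 \cdot \frac{1}{242} = \frac{50094}{46877} + \frac{377}{180} \cdot \frac{1}{242} = \frac{50094}{46877} + \frac{377}{43560} = \frac{2199767269}{2041962120}$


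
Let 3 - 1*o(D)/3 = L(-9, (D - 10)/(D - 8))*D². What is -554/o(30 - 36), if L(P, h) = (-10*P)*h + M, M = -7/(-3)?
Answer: 3878/79461 ≈ 0.048804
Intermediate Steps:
M = 7/3 (M = -7*(-⅓) = 7/3 ≈ 2.3333)
L(P, h) = 7/3 - 10*P*h (L(P, h) = (-10*P)*h + 7/3 = -10*P*h + 7/3 = 7/3 - 10*P*h)
o(D) = 9 - 3*D²*(7/3 + 90*(-10 + D)/(-8 + D)) (o(D) = 9 - 3*(7/3 - 10*(-9)*(D - 10)/(D - 8))*D² = 9 - 3*(7/3 - 10*(-9)*(-10 + D)/(-8 + D))*D² = 9 - 3*(7/3 + 90*(-10 + D)/(-8 + D))*D² = 9 - 3*D²*(7/3 + 90*(-10 + D)/(-8 + D)))
-554/o(30 - 36) = -554*(-8 + (30 - 36))/(-72 + 9*(30 - 36) + (30 - 36)²*(2756 - 277*(30 - 36))) = -554*(-8 - 6)/(-72 + 9*(-6) + (-6)²*(2756 - 277*(-6))) = -554*(-14/(-72 - 54 + 36*(2756 + 1662))) = -554*(-14/(-72 - 54 + 36*4418)) = -554*(-14/(-72 - 54 + 159048)) = -554/((-1/14*158922)) = -554/(-79461/7) = -554*(-7/79461) = 3878/79461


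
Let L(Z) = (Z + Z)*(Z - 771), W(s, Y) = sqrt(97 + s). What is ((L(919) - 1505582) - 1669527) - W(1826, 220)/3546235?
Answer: -2903085 - sqrt(1923)/3546235 ≈ -2.9031e+6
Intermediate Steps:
L(Z) = 2*Z*(-771 + Z) (L(Z) = (2*Z)*(-771 + Z) = 2*Z*(-771 + Z))
((L(919) - 1505582) - 1669527) - W(1826, 220)/3546235 = ((2*919*(-771 + 919) - 1505582) - 1669527) - sqrt(97 + 1826)/3546235 = ((2*919*148 - 1505582) - 1669527) - sqrt(1923)/3546235 = ((272024 - 1505582) - 1669527) - sqrt(1923)/3546235 = (-1233558 - 1669527) - sqrt(1923)/3546235 = -2903085 - sqrt(1923)/3546235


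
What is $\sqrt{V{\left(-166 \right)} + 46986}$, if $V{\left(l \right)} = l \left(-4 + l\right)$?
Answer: $\sqrt{75206} \approx 274.24$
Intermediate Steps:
$\sqrt{V{\left(-166 \right)} + 46986} = \sqrt{- 166 \left(-4 - 166\right) + 46986} = \sqrt{\left(-166\right) \left(-170\right) + 46986} = \sqrt{28220 + 46986} = \sqrt{75206}$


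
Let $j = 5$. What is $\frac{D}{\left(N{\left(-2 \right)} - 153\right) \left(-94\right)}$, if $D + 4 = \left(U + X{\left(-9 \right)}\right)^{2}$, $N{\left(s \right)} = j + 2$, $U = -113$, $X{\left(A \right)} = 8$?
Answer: $\frac{11021}{13724} \approx 0.80305$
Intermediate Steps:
$N{\left(s \right)} = 7$ ($N{\left(s \right)} = 5 + 2 = 7$)
$D = 11021$ ($D = -4 + \left(-113 + 8\right)^{2} = -4 + \left(-105\right)^{2} = -4 + 11025 = 11021$)
$\frac{D}{\left(N{\left(-2 \right)} - 153\right) \left(-94\right)} = \frac{11021}{\left(7 - 153\right) \left(-94\right)} = \frac{11021}{\left(-146\right) \left(-94\right)} = \frac{11021}{13724}$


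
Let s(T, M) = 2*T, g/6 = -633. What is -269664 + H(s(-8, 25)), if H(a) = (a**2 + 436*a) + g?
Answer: -280182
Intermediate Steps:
g = -3798 (g = 6*(-633) = -3798)
H(a) = -3798 + a**2 + 436*a (H(a) = (a**2 + 436*a) - 3798 = -3798 + a**2 + 436*a)
-269664 + H(s(-8, 25)) = -269664 + (-3798 + (2*(-8))**2 + 436*(2*(-8))) = -269664 + (-3798 + (-16)**2 + 436*(-16)) = -269664 + (-3798 + 256 - 6976) = -269664 - 10518 = -280182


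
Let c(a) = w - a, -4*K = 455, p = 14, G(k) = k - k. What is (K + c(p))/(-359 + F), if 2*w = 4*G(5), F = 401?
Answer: -73/24 ≈ -3.0417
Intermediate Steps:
G(k) = 0
K = -455/4 (K = -1/4*455 = -455/4 ≈ -113.75)
w = 0 (w = (4*0)/2 = (1/2)*0 = 0)
c(a) = -a (c(a) = 0 - a = -a)
(K + c(p))/(-359 + F) = (-455/4 - 1*14)/(-359 + 401) = (-455/4 - 14)/42 = -511/4*1/42 = -73/24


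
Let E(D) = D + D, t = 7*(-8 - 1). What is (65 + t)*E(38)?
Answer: 152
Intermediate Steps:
t = -63 (t = 7*(-9) = -63)
E(D) = 2*D
(65 + t)*E(38) = (65 - 63)*(2*38) = 2*76 = 152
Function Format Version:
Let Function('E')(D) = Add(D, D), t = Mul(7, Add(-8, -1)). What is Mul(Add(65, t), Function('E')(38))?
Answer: 152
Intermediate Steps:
t = -63 (t = Mul(7, -9) = -63)
Function('E')(D) = Mul(2, D)
Mul(Add(65, t), Function('E')(38)) = Mul(Add(65, -63), Mul(2, 38)) = Mul(2, 76) = 152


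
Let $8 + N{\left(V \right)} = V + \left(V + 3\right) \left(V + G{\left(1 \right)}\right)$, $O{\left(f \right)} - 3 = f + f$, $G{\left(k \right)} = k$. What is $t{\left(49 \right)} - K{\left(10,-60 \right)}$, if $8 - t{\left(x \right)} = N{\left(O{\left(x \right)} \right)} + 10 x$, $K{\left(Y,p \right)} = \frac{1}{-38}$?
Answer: $- \frac{424953}{38} \approx -11183.0$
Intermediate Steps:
$O{\left(f \right)} = 3 + 2 f$ ($O{\left(f \right)} = 3 + \left(f + f\right) = 3 + 2 f$)
$K{\left(Y,p \right)} = - \frac{1}{38}$
$N{\left(V \right)} = -8 + V + \left(1 + V\right) \left(3 + V\right)$ ($N{\left(V \right)} = -8 + \left(V + \left(V + 3\right) \left(V + 1\right)\right) = -8 + \left(V + \left(3 + V\right) \left(1 + V\right)\right) = -8 + \left(V + \left(1 + V\right) \left(3 + V\right)\right) = -8 + V + \left(1 + V\right) \left(3 + V\right)$)
$t{\left(x \right)} = -2 - \left(3 + 2 x\right)^{2} - 20 x$ ($t{\left(x \right)} = 8 - \left(\left(-5 + \left(3 + 2 x\right)^{2} + 5 \left(3 + 2 x\right)\right) + 10 x\right) = 8 - \left(\left(-5 + \left(3 + 2 x\right)^{2} + \left(15 + 10 x\right)\right) + 10 x\right) = 8 - \left(\left(10 + \left(3 + 2 x\right)^{2} + 10 x\right) + 10 x\right) = 8 - \left(10 + \left(3 + 2 x\right)^{2} + 20 x\right) = -2 - \left(3 + 2 x\right)^{2} - 20 x$)
$t{\left(49 \right)} - K{\left(10,-60 \right)} = \left(-11 - 1568 - 4 \cdot 49^{2}\right) - - \frac{1}{38} = \left(-11 - 1568 - 9604\right) + \frac{1}{38} = -11183 + \frac{1}{38} = - \frac{424953}{38}$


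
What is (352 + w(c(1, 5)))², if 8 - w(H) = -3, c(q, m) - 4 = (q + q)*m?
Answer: 131769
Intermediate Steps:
c(q, m) = 4 + 2*m*q (c(q, m) = 4 + (q + q)*m = 4 + (2*q)*m = 4 + 2*m*q)
w(H) = 11 (w(H) = 8 - 1*(-3) = 8 + 3 = 11)
(352 + w(c(1, 5)))² = (352 + 11)² = 363² = 131769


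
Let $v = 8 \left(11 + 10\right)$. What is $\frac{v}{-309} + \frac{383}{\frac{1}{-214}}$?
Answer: $- \frac{8442142}{103} \approx -81963.0$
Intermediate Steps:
$v = 168$ ($v = 8 \cdot 21 = 168$)
$\frac{v}{-309} + \frac{383}{\frac{1}{-214}} = \frac{168}{-309} + \frac{383}{\frac{1}{-214}} = 168 \left(- \frac{1}{309}\right) + \frac{383}{- \frac{1}{214}} = - \frac{56}{103} + 383 \left(-214\right) = - \frac{56}{103} - 81962 = - \frac{8442142}{103}$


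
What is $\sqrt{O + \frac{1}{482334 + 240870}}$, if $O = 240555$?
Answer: $\frac{\sqrt{3494890124521669}}{120534} \approx 490.46$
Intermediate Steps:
$\sqrt{O + \frac{1}{482334 + 240870}} = \sqrt{240555 + \frac{1}{482334 + 240870}} = \sqrt{240555 + \frac{1}{723204}} = \sqrt{\frac{173970338221}{723204}} = \frac{\sqrt{3494890124521669}}{120534}$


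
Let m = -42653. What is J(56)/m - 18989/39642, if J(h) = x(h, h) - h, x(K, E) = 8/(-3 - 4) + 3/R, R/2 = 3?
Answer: -217455641/455228907 ≈ -0.47768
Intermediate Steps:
R = 6 (R = 2*3 = 6)
x(K, E) = -9/14 (x(K, E) = 8/(-3 - 4) + 3/6 = 8/(-7) + 3*(1/6) = 8*(-1/7) + 1/2 = -8/7 + 1/2 = -9/14)
J(h) = -9/14 - h
J(56)/m - 18989/39642 = (-9/14 - 1*56)/(-42653) - 18989/39642 = (-9/14 - 56)*(-1/42653) - 18989*1/39642 = -793/14*(-1/42653) - 18989/39642 = 61/45934 - 18989/39642 = -217455641/455228907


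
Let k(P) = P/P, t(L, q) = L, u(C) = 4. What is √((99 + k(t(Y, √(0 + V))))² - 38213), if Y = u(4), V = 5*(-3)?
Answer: I*√28213 ≈ 167.97*I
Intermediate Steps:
V = -15
Y = 4
k(P) = 1
√((99 + k(t(Y, √(0 + V))))² - 38213) = √((99 + 1)² - 38213) = √(100² - 38213) = √(10000 - 38213) = √(-28213) = I*√28213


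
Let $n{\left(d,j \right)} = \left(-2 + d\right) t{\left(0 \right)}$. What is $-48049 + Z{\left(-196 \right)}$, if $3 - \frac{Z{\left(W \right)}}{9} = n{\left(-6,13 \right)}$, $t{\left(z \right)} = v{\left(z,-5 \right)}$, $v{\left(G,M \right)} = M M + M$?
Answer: $-46582$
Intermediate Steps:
$v{\left(G,M \right)} = M + M^{2}$ ($v{\left(G,M \right)} = M^{2} + M = M + M^{2}$)
$t{\left(z \right)} = 20$ ($t{\left(z \right)} = - 5 \left(1 - 5\right) = \left(-5\right) \left(-4\right) = 20$)
$n{\left(d,j \right)} = -40 + 20 d$ ($n{\left(d,j \right)} = \left(-2 + d\right) 20 = -40 + 20 d$)
$Z{\left(W \right)} = 1467$ ($Z{\left(W \right)} = 27 - 9 \left(-40 + 20 \left(-6\right)\right) = 27 - 9 \left(-40 - 120\right) = 27 - -1440 = 27 + 1440 = 1467$)
$-48049 + Z{\left(-196 \right)} = -48049 + 1467 = -46582$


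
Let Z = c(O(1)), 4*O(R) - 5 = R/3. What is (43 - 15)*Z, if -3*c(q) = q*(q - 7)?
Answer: 1904/27 ≈ 70.519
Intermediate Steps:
O(R) = 5/4 + R/12 (O(R) = 5/4 + (R/3)/4 = 5/4 + R/12)
c(q) = -q*(-7 + q)/3 (c(q) = -q*(q - 7)/3 = -q*(-7 + q)/3)
Z = 68/27 (Z = (5/4 + (1/12)*1)*(7 - (5/4 + (1/12)*1))/3 = (5/4 + 1/12)*(7 - (5/4 + 1/12))/3 = (1/3)*(4/3)*(7 - 1*4/3) = (1/3)*(4/3)*(7 - 4/3) = (1/3)*(4/3)*(17/3) = 68/27 ≈ 2.5185)
(43 - 15)*Z = (43 - 15)*(68/27) = 28*(68/27) = 1904/27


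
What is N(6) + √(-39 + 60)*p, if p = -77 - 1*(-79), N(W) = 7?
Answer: 7 + 2*√21 ≈ 16.165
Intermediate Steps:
p = 2 (p = -77 + 79 = 2)
N(6) + √(-39 + 60)*p = 7 + √(-39 + 60)*2 = 7 + √21*2 = 7 + 2*√21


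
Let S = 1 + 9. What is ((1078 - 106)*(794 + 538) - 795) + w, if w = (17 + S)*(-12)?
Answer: 1293585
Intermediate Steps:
S = 10
w = -324 (w = (17 + 10)*(-12) = 27*(-12) = -324)
((1078 - 106)*(794 + 538) - 795) + w = ((1078 - 106)*(794 + 538) - 795) - 324 = (972*1332 - 795) - 324 = (1294704 - 795) - 324 = 1293909 - 324 = 1293585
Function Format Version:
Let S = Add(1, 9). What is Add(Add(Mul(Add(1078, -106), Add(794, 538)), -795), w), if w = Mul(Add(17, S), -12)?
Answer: 1293585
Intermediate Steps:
S = 10
w = -324 (w = Mul(Add(17, 10), -12) = Mul(27, -12) = -324)
Add(Add(Mul(Add(1078, -106), Add(794, 538)), -795), w) = Add(Add(Mul(Add(1078, -106), Add(794, 538)), -795), -324) = Add(Add(Mul(972, 1332), -795), -324) = Add(Add(1294704, -795), -324) = Add(1293909, -324) = 1293585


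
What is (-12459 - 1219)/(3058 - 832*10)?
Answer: 6839/2631 ≈ 2.5994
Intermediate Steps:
(-12459 - 1219)/(3058 - 832*10) = -13678/(3058 - 8320) = -13678/(-5262) = -13678*(-1/5262) = 6839/2631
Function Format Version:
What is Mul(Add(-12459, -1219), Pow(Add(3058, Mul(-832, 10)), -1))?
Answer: Rational(6839, 2631) ≈ 2.5994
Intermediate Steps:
Mul(Add(-12459, -1219), Pow(Add(3058, Mul(-832, 10)), -1)) = Mul(-13678, Pow(Add(3058, -8320), -1)) = Mul(-13678, Pow(-5262, -1)) = Mul(-13678, Rational(-1, 5262)) = Rational(6839, 2631)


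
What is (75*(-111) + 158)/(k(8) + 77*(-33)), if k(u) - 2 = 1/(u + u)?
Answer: 130672/40623 ≈ 3.2167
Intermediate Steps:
k(u) = 2 + 1/(2*u) (k(u) = 2 + 1/(u + u) = 2 + 1/(2*u))
(75*(-111) + 158)/(k(8) + 77*(-33)) = (75*(-111) + 158)/((2 + (½)/8) + 77*(-33)) = (-8325 + 158)/((2 + (½)*(⅛)) - 2541) = -8167/((2 + 1/16) - 2541) = -8167/(33/16 - 2541) = -8167/(-40623/16) = -8167*(-16/40623) = 130672/40623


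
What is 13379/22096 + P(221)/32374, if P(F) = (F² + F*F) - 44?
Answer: 1295270497/357667952 ≈ 3.6214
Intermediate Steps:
P(F) = -44 + 2*F² (P(F) = (F² + F²) - 44 = 2*F² - 44 = -44 + 2*F²)
13379/22096 + P(221)/32374 = 13379/22096 + (-44 + 2*221²)/32374 = 13379*(1/22096) + (-44 + 2*48841)*(1/32374) = 13379/22096 + (-44 + 97682)*(1/32374) = 13379/22096 + 97638*(1/32374) = 13379/22096 + 48819/16187 = 1295270497/357667952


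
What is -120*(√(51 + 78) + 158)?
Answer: -18960 - 120*√129 ≈ -20323.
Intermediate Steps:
-120*(√(51 + 78) + 158) = -120*(√129 + 158) = -120*(158 + √129) = -18960 - 120*√129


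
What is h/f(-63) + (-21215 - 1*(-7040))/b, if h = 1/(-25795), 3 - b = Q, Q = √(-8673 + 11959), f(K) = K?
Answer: 69106742902/5325403545 + 14175*√3286/3277 ≈ 260.94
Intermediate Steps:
Q = √3286 ≈ 57.324
b = 3 - √3286 ≈ -54.324
h = -1/25795 ≈ -3.8767e-5
h/f(-63) + (-21215 - 1*(-7040))/b = -1/25795/(-63) + (-21215 - 1*(-7040))/(3 - √3286) = -1/25795*(-1/63) + (-21215 + 7040)/(3 - √3286) = 1/1625085 - 14175/(3 - √3286)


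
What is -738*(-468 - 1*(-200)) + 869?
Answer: 198653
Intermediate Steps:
-738*(-468 - 1*(-200)) + 869 = -738*(-468 + 200) + 869 = -738*(-268) + 869 = 197784 + 869 = 198653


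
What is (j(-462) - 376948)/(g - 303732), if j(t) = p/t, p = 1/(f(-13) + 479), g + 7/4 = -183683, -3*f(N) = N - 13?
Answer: 56618092198/73210645739 ≈ 0.77336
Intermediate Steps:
f(N) = 13/3 - N/3 (f(N) = -(N - 13)/3 = -(-13 + N)/3 = 13/3 - N/3)
g = -734739/4 (g = -7/4 - 183683 = -734739/4 ≈ -1.8368e+5)
p = 3/1463 (p = 1/((13/3 - 1/3*(-13)) + 479) = 1/((13/3 + 13/3) + 479) = 1/(26/3 + 479) = 1/(1463/3) = 3/1463 ≈ 0.0020506)
j(t) = 3/(1463*t)
(j(-462) - 376948)/(g - 303732) = ((3/1463)/(-462) - 376948)/(-734739/4 - 303732) = ((3/1463)*(-1/462) - 376948)/(-1949667/4) = (-1/225302 - 376948)*(-4/1949667) = -84927138297/225302*(-4/1949667) = 56618092198/73210645739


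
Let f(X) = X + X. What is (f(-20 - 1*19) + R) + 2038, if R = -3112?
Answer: -1152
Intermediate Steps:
f(X) = 2*X
(f(-20 - 1*19) + R) + 2038 = (2*(-20 - 1*19) - 3112) + 2038 = (2*(-20 - 19) - 3112) + 2038 = (2*(-39) - 3112) + 2038 = (-78 - 3112) + 2038 = -3190 + 2038 = -1152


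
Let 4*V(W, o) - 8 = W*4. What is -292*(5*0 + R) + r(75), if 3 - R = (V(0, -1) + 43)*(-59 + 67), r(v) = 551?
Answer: 104795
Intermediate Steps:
V(W, o) = 2 + W (V(W, o) = 2 + (W*4)/4 = 2 + (4*W)/4 = 2 + W)
R = -357 (R = 3 - ((2 + 0) + 43)*(-59 + 67) = 3 - (2 + 43)*8 = 3 - 45*8 = 3 - 1*360 = 3 - 360 = -357)
-292*(5*0 + R) + r(75) = -292*(5*0 - 357) + 551 = -292*(0 - 357) + 551 = -292*(-357) + 551 = 104244 + 551 = 104795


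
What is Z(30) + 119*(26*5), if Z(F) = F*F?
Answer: 16370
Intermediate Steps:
Z(F) = F²
Z(30) + 119*(26*5) = 30² + 119*(26*5) = 900 + 119*130 = 900 + 15470 = 16370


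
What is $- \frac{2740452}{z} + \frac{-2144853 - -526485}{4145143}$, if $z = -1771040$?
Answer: $\frac{2123342740479}{1835303514680} \approx 1.1569$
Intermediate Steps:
$- \frac{2740452}{z} + \frac{-2144853 - -526485}{4145143} = - \frac{2740452}{-1771040} + \frac{-2144853 - -526485}{4145143} = \left(-2740452\right) \left(- \frac{1}{1771040}\right) + \left(-2144853 + 526485\right) \frac{1}{4145143} = \frac{685113}{442760} - \frac{1618368}{4145143} = \frac{2123342740479}{1835303514680}$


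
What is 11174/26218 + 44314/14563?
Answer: 662275707/190906367 ≈ 3.4691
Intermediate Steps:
11174/26218 + 44314/14563 = 11174*(1/26218) + 44314*(1/14563) = 5587/13109 + 44314/14563 = 662275707/190906367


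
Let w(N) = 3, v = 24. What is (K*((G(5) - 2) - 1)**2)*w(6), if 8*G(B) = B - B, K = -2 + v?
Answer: 594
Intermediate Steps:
K = 22 (K = -2 + 24 = 22)
G(B) = 0 (G(B) = (B - B)/8 = (1/8)*0 = 0)
(K*((G(5) - 2) - 1)**2)*w(6) = (22*((0 - 2) - 1)**2)*3 = (22*(-2 - 1)**2)*3 = (22*(-3)**2)*3 = (22*9)*3 = 198*3 = 594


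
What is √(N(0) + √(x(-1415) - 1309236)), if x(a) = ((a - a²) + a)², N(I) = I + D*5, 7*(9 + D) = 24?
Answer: √(-1365 + 49*√4020244243789)/7 ≈ 1416.0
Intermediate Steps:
D = -39/7 (D = -9 + (⅐)*24 = -9 + 24/7 = -39/7 ≈ -5.5714)
N(I) = -195/7 + I (N(I) = I - 39/7*5 = I - 195/7 = -195/7 + I)
x(a) = (-a² + 2*a)²
√(N(0) + √(x(-1415) - 1309236)) = √((-195/7 + 0) + √((-1415)²*(-2 - 1415)² - 1309236)) = √(-195/7 + √(2002225*(-1417)² - 1309236)) = √(-195/7 + √(2002225*2007889 - 1309236)) = √(-195/7 + √(4020245553025 - 1309236)) = √(-195/7 + √4020244243789)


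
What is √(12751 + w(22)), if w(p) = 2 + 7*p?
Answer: √12907 ≈ 113.61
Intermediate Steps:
√(12751 + w(22)) = √(12751 + (2 + 7*22)) = √(12751 + (2 + 154)) = √(12751 + 156) = √12907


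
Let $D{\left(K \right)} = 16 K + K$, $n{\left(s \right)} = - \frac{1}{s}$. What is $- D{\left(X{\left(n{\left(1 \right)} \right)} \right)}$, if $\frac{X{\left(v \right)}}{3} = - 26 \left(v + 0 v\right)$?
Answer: $-1326$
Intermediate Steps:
$X{\left(v \right)} = - 78 v$ ($X{\left(v \right)} = 3 \left(- 26 \left(v + 0 v\right)\right) = 3 \left(- 26 \left(v + 0\right)\right) = 3 \left(- 26 v\right) = - 78 v$)
$D{\left(K \right)} = 17 K$
$- D{\left(X{\left(n{\left(1 \right)} \right)} \right)} = - 17 \left(- 78 \left(- 1^{-1}\right)\right) = - 17 \left(- 78 \left(\left(-1\right) 1\right)\right) = - 17 \left(\left(-78\right) \left(-1\right)\right) = - 17 \cdot 78 = \left(-1\right) 1326 = -1326$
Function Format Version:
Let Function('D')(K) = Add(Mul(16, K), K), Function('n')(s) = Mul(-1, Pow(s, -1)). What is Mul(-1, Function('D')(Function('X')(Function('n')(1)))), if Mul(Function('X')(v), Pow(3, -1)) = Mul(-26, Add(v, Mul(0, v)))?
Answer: -1326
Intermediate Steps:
Function('X')(v) = Mul(-78, v) (Function('X')(v) = Mul(3, Mul(-26, Add(v, Mul(0, v)))) = Mul(3, Mul(-26, Add(v, 0))) = Mul(3, Mul(-26, v)) = Mul(-78, v))
Function('D')(K) = Mul(17, K)
Mul(-1, Function('D')(Function('X')(Function('n')(1)))) = Mul(-1, Mul(17, Mul(-78, Mul(-1, Pow(1, -1))))) = Mul(-1, Mul(17, Mul(-78, Mul(-1, 1)))) = Mul(-1, Mul(17, Mul(-78, -1))) = Mul(-1, Mul(17, 78)) = Mul(-1, 1326) = -1326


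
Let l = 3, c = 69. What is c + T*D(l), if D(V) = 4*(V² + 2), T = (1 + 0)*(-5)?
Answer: -151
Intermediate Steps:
T = -5 (T = 1*(-5) = -5)
D(V) = 8 + 4*V² (D(V) = 4*(2 + V²) = 8 + 4*V²)
c + T*D(l) = 69 - 5*(8 + 4*3²) = 69 - 5*(8 + 4*9) = 69 - 5*(8 + 36) = 69 - 5*44 = 69 - 220 = -151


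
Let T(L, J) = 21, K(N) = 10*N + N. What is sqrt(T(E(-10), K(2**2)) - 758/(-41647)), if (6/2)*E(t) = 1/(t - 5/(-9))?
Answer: sqrt(36455493215)/41647 ≈ 4.5846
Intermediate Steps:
K(N) = 11*N
E(t) = 1/(3*(5/9 + t)) (E(t) = 1/(3*(t - 5/(-9))) = 1/(3*(t - 5*(-1/9))) = 1/(3*(t + 5/9)) = 1/(3*(5/9 + t)))
sqrt(T(E(-10), K(2**2)) - 758/(-41647)) = sqrt(21 - 758/(-41647)) = sqrt(21 - 758*(-1/41647)) = sqrt(21 + 758/41647) = sqrt(875345/41647) = sqrt(36455493215)/41647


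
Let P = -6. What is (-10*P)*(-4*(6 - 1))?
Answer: -1200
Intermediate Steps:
(-10*P)*(-4*(6 - 1)) = (-10*(-6))*(-4*(6 - 1)) = 60*(-4*5) = 60*(-20) = -1200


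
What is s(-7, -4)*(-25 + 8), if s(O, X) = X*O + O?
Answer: -357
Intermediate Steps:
s(O, X) = O + O*X (s(O, X) = O*X + O = O + O*X)
s(-7, -4)*(-25 + 8) = (-7*(1 - 4))*(-25 + 8) = -7*(-3)*(-17) = 21*(-17) = -357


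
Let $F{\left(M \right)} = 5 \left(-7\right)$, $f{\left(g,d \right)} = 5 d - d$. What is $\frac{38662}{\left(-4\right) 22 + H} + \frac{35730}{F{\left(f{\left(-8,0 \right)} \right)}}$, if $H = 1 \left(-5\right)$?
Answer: $- \frac{935212}{651} \approx -1436.6$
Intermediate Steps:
$f{\left(g,d \right)} = 4 d$
$H = -5$
$F{\left(M \right)} = -35$
$\frac{38662}{\left(-4\right) 22 + H} + \frac{35730}{F{\left(f{\left(-8,0 \right)} \right)}} = \frac{38662}{\left(-4\right) 22 - 5} + \frac{35730}{-35} = \frac{38662}{-88 - 5} + 35730 \left(- \frac{1}{35}\right) = \frac{38662}{-93} - \frac{7146}{7} = 38662 \left(- \frac{1}{93}\right) - \frac{7146}{7} = - \frac{38662}{93} - \frac{7146}{7} = - \frac{935212}{651}$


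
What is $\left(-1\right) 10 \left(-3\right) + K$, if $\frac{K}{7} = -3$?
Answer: $9$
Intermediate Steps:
$K = -21$ ($K = 7 \left(-3\right) = -21$)
$\left(-1\right) 10 \left(-3\right) + K = \left(-1\right) 10 \left(-3\right) - 21 = \left(-10\right) \left(-3\right) - 21 = 30 - 21 = 9$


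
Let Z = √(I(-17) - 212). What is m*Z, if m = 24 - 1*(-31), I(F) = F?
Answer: 55*I*√229 ≈ 832.3*I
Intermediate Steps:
Z = I*√229 (Z = √(-17 - 212) = √(-229) = I*√229 ≈ 15.133*I)
m = 55 (m = 24 + 31 = 55)
m*Z = 55*(I*√229) = 55*I*√229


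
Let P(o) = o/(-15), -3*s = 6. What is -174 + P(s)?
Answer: -2608/15 ≈ -173.87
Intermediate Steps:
s = -2 (s = -⅓*6 = -2)
P(o) = -o/15 (P(o) = o*(-1/15) = -o/15)
-174 + P(s) = -174 - 1/15*(-2) = -174 + 2/15 = -2608/15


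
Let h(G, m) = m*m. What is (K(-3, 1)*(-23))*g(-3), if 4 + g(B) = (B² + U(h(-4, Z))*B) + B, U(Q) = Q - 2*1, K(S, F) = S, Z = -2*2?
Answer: -2760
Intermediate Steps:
Z = -4
h(G, m) = m²
U(Q) = -2 + Q (U(Q) = Q - 2 = -2 + Q)
g(B) = -4 + B² + 15*B (g(B) = -4 + ((B² + (-2 + (-4)²)*B) + B) = -4 + ((B² + (-2 + 16)*B) + B) = -4 + ((B² + 14*B) + B) = -4 + (B² + 15*B) = -4 + B² + 15*B)
(K(-3, 1)*(-23))*g(-3) = (-3*(-23))*(-4 + (-3)² + 15*(-3)) = 69*(-4 + 9 - 45) = 69*(-40) = -2760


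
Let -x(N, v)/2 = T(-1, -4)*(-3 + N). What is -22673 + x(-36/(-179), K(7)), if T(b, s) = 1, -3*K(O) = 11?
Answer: -4057465/179 ≈ -22667.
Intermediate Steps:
K(O) = -11/3 (K(O) = -⅓*11 = -11/3)
x(N, v) = 6 - 2*N (x(N, v) = -2*(-3 + N) = 6 - 2*N)
-22673 + x(-36/(-179), K(7)) = -22673 + (6 - (-72)/(-179)) = -22673 + (6 - (-72)*(-1)/179) = -22673 + (6 - 2*36/179) = -22673 + (6 - 72/179) = -22673 + 1002/179 = -4057465/179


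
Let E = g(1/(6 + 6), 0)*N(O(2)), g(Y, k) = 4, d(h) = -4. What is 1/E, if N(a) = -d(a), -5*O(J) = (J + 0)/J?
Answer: 1/16 ≈ 0.062500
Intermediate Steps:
O(J) = -⅕ (O(J) = -(J + 0)/(5*J) = -J/(5*J) = -⅕*1 = -⅕)
N(a) = 4 (N(a) = -1*(-4) = 4)
E = 16 (E = 4*4 = 16)
1/E = 1/16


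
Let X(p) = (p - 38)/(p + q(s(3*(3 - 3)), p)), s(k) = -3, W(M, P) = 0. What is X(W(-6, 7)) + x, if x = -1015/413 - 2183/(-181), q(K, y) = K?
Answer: 713458/32037 ≈ 22.270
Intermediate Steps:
x = 102552/10679 (x = -1015*1/413 - 2183*(-1/181) = -145/59 + 2183/181 = 102552/10679 ≈ 9.6031)
X(p) = (-38 + p)/(-3 + p) (X(p) = (p - 38)/(p - 3) = (-38 + p)/(-3 + p))
X(W(-6, 7)) + x = (-38 + 0)/(-3 + 0) + 102552/10679 = -38/(-3) + 102552/10679 = -1/3*(-38) + 102552/10679 = 38/3 + 102552/10679 = 713458/32037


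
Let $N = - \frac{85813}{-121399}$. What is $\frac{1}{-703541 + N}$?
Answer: $- \frac{121399}{85409088046} \approx -1.4214 \cdot 10^{-6}$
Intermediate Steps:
$N = \frac{85813}{121399}$ ($N = \left(-85813\right) \left(- \frac{1}{121399}\right) = \frac{85813}{121399} \approx 0.70687$)
$\frac{1}{-703541 + N} = \frac{1}{-703541 + \frac{85813}{121399}} = \frac{1}{- \frac{85409088046}{121399}} = - \frac{121399}{85409088046}$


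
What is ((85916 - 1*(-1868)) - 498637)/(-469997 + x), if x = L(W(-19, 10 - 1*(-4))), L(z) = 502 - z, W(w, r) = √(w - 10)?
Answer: 64297809745/73475185018 - 136951*I*√29/73475185018 ≈ 0.8751 - 1.0037e-5*I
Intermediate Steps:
W(w, r) = √(-10 + w)
x = 502 - I*√29 (x = 502 - √(-10 - 19) = 502 - √(-29) = 502 - I*√29 ≈ 502.0 - 5.3852*I)
((85916 - 1*(-1868)) - 498637)/(-469997 + x) = ((85916 - 1*(-1868)) - 498637)/(-469997 + (502 - I*√29)) = ((85916 + 1868) - 498637)/(-469495 - I*√29) = (87784 - 498637)/(-469495 - I*√29) = -410853/(-469495 - I*√29)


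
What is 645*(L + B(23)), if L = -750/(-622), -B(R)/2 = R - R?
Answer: 241875/311 ≈ 777.73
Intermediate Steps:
B(R) = 0 (B(R) = -2*(R - R) = -2*0 = 0)
L = 375/311 (L = -750*(-1/622) = 375/311 ≈ 1.2058)
645*(L + B(23)) = 645*(375/311 + 0) = 645*(375/311) = 241875/311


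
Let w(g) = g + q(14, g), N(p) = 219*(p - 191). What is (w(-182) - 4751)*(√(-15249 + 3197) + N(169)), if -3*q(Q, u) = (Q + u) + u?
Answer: 23205094 - 28898*I*√3013/3 ≈ 2.3205e+7 - 5.2875e+5*I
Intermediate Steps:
N(p) = -41829 + 219*p (N(p) = 219*(-191 + p) = -41829 + 219*p)
q(Q, u) = -2*u/3 - Q/3 (q(Q, u) = -((Q + u) + u)/3 = -(Q + 2*u)/3 = -2*u/3 - Q/3)
w(g) = -14/3 + g/3 (w(g) = g + (-2*g/3 - ⅓*14) = g + (-2*g/3 - 14/3) = g + (-14/3 - 2*g/3) = -14/3 + g/3)
(w(-182) - 4751)*(√(-15249 + 3197) + N(169)) = ((-14/3 + (⅓)*(-182)) - 4751)*(√(-15249 + 3197) + (-41829 + 219*169)) = ((-14/3 - 182/3) - 4751)*(√(-12052) + (-41829 + 37011)) = (-196/3 - 4751)*(2*I*√3013 - 4818) = -14449*(-4818 + 2*I*√3013)/3 = 23205094 - 28898*I*√3013/3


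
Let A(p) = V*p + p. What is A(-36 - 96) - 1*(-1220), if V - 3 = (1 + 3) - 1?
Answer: 296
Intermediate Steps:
V = 6 (V = 3 + ((1 + 3) - 1) = 3 + (4 - 1) = 3 + 3 = 6)
A(p) = 7*p (A(p) = 6*p + p = 7*p)
A(-36 - 96) - 1*(-1220) = 7*(-36 - 96) - 1*(-1220) = 7*(-132) + 1220 = -924 + 1220 = 296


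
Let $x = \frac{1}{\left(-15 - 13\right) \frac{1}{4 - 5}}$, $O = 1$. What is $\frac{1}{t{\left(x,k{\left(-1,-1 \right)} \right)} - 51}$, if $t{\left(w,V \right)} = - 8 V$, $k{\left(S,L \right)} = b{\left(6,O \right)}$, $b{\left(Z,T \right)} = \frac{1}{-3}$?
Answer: $- \frac{3}{145} \approx -0.02069$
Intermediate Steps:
$b{\left(Z,T \right)} = - \frac{1}{3}$
$k{\left(S,L \right)} = - \frac{1}{3}$
$x = \frac{1}{28}$ ($x = \frac{1}{\left(-28\right) \frac{1}{-1}} = \frac{1}{\left(-28\right) \left(-1\right)} = \frac{1}{28} \approx 0.035714$)
$\frac{1}{t{\left(x,k{\left(-1,-1 \right)} \right)} - 51} = \frac{1}{\left(-8\right) \left(- \frac{1}{3}\right) - 51} = \frac{1}{\frac{8}{3} - 51} = \frac{1}{- \frac{145}{3}} = - \frac{3}{145}$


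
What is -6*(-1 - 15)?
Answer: 96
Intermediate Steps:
-6*(-1 - 15) = -6*(-16) = 96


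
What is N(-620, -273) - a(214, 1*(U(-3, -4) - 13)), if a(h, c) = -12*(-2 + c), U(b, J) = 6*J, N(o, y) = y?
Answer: -741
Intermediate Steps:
a(h, c) = 24 - 12*c
N(-620, -273) - a(214, 1*(U(-3, -4) - 13)) = -273 - (24 - 12*(6*(-4) - 13)) = -273 - (24 - 12*(-24 - 13)) = -273 - (24 - 12*(-37)) = -273 - (24 + 444) = -273 - 1*468 = -273 - 468 = -741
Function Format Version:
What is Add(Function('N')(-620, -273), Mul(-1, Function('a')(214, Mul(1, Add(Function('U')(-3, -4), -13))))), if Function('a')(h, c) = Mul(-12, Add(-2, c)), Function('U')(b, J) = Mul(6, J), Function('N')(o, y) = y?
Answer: -741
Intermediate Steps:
Function('a')(h, c) = Add(24, Mul(-12, c))
Add(Function('N')(-620, -273), Mul(-1, Function('a')(214, Mul(1, Add(Function('U')(-3, -4), -13))))) = Add(-273, Mul(-1, Add(24, Mul(-12, Mul(1, Add(Mul(6, -4), -13)))))) = Add(-273, Mul(-1, Add(24, Mul(-12, Mul(1, Add(-24, -13)))))) = Add(-273, Mul(-1, Add(24, Mul(-12, Mul(1, -37))))) = Add(-273, Mul(-1, Add(24, Mul(-12, -37)))) = Add(-273, Mul(-1, Add(24, 444))) = Add(-273, Mul(-1, 468)) = Add(-273, -468) = -741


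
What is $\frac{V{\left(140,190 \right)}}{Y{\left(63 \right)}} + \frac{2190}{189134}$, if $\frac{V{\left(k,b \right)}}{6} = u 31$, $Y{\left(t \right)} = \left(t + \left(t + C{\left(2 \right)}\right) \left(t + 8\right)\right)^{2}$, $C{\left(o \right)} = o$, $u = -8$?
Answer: $\frac{5955479571}{517368586207} \approx 0.011511$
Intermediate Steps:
$Y{\left(t \right)} = \left(t + \left(2 + t\right) \left(8 + t\right)\right)^{2}$ ($Y{\left(t \right)} = \left(t + \left(t + 2\right) \left(t + 8\right)\right)^{2} = \left(t + \left(2 + t\right) \left(8 + t\right)\right)^{2}$)
$V{\left(k,b \right)} = -1488$ ($V{\left(k,b \right)} = 6 \left(\left(-8\right) 31\right) = 6 \left(-248\right) = -1488$)
$\frac{V{\left(140,190 \right)}}{Y{\left(63 \right)}} + \frac{2190}{189134} = - \frac{1488}{\left(16 + 63^{2} + 11 \cdot 63\right)^{2}} + \frac{2190}{189134} = - \frac{1488}{\left(16 + 3969 + 693\right)^{2}} + 2190 \cdot \frac{1}{189134} = - \frac{1488}{4678^{2}} + \frac{1095}{94567} = - \frac{1488}{21883684} + \frac{1095}{94567} = \left(-1488\right) \frac{1}{21883684} + \frac{1095}{94567} = - \frac{372}{5470921} + \frac{1095}{94567} = \frac{5955479571}{517368586207}$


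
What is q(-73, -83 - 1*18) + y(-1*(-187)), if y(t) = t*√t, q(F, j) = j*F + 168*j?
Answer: -9595 + 187*√187 ≈ -7037.8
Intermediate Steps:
q(F, j) = 168*j + F*j (q(F, j) = F*j + 168*j = 168*j + F*j)
y(t) = t^(3/2)
q(-73, -83 - 1*18) + y(-1*(-187)) = (-83 - 1*18)*(168 - 73) + (-1*(-187))^(3/2) = (-83 - 18)*95 + 187^(3/2) = -101*95 + 187*√187 = -9595 + 187*√187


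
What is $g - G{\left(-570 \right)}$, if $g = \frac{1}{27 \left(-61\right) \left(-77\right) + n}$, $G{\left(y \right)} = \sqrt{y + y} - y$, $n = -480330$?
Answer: $- \frac{201501271}{353511} - 2 i \sqrt{285} \approx -570.0 - 33.764 i$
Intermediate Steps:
$G{\left(y \right)} = - y + \sqrt{2} \sqrt{y}$ ($G{\left(y \right)} = \sqrt{2 y} - y = \sqrt{2} \sqrt{y} - y = - y + \sqrt{2} \sqrt{y}$)
$g = - \frac{1}{353511}$ ($g = \frac{1}{27 \left(-61\right) \left(-77\right) - 480330} = \frac{1}{\left(-1647\right) \left(-77\right) - 480330} = \frac{1}{126819 - 480330} = \frac{1}{-353511} = - \frac{1}{353511} \approx -2.8288 \cdot 10^{-6}$)
$g - G{\left(-570 \right)} = - \frac{1}{353511} - \left(\left(-1\right) \left(-570\right) + \sqrt{2} \sqrt{-570}\right) = - \frac{1}{353511} - \left(570 + \sqrt{2} i \sqrt{570}\right) = - \frac{1}{353511} - \left(570 + 2 i \sqrt{285}\right) = - \frac{201501271}{353511} - 2 i \sqrt{285}$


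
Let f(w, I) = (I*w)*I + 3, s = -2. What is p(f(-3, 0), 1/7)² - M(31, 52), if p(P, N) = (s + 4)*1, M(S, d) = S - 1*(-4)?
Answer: -31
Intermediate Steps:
M(S, d) = 4 + S (M(S, d) = S + 4 = 4 + S)
f(w, I) = 3 + w*I² (f(w, I) = w*I² + 3 = 3 + w*I²)
p(P, N) = 2 (p(P, N) = (-2 + 4)*1 = 2*1 = 2)
p(f(-3, 0), 1/7)² - M(31, 52) = 2² - (4 + 31) = 4 - 1*35 = 4 - 35 = -31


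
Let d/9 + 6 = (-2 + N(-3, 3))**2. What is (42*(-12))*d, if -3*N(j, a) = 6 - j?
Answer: -86184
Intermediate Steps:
N(j, a) = -2 + j/3 (N(j, a) = -(6 - j)/3 = -2 + j/3)
d = 171 (d = -54 + 9*(-2 + (-2 + (1/3)*(-3)))**2 = -54 + 9*(-2 + (-2 - 1))**2 = -54 + 9*(-2 - 3)**2 = -54 + 9*(-5)**2 = -54 + 9*25 = -54 + 225 = 171)
(42*(-12))*d = (42*(-12))*171 = -504*171 = -86184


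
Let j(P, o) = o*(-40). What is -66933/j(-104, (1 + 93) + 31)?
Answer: 66933/5000 ≈ 13.387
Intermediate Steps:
j(P, o) = -40*o
-66933/j(-104, (1 + 93) + 31) = -66933*(-1/(40*((1 + 93) + 31))) = -66933*(-1/(40*(94 + 31))) = -66933/((-40*125)) = -66933/(-5000) = -66933*(-1/5000) = 66933/5000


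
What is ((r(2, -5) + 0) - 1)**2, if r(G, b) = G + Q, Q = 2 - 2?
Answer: 1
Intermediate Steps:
Q = 0
r(G, b) = G (r(G, b) = G + 0 = G)
((r(2, -5) + 0) - 1)**2 = ((2 + 0) - 1)**2 = (2 - 1)**2 = 1**2 = 1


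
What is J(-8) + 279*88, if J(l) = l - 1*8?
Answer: 24536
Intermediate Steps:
J(l) = -8 + l (J(l) = l - 8 = -8 + l)
J(-8) + 279*88 = (-8 - 8) + 279*88 = -16 + 24552 = 24536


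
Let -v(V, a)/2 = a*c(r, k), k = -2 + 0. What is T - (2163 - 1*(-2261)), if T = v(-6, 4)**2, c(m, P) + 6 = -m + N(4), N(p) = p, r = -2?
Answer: -4424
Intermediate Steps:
k = -2
c(m, P) = -2 - m (c(m, P) = -6 + (-m + 4) = -6 + (4 - m) = -2 - m)
v(V, a) = 0 (v(V, a) = -2*a*(-2 - 1*(-2)) = -2*a*(-2 + 2) = -2*a*0 = -2*0 = 0)
T = 0 (T = 0**2 = 0)
T - (2163 - 1*(-2261)) = 0 - (2163 - 1*(-2261)) = 0 - (2163 + 2261) = 0 - 1*4424 = 0 - 4424 = -4424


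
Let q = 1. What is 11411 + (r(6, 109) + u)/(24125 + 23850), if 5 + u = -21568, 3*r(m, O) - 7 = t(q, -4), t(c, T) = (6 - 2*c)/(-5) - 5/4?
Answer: 10948423073/959500 ≈ 11411.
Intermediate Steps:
t(c, T) = -49/20 + 2*c/5 (t(c, T) = (6 - 2*c)*(-⅕) - 5*¼ = (-6/5 + 2*c/5) - 5/4 = -49/20 + 2*c/5)
r(m, O) = 33/20 (r(m, O) = 7/3 + (-49/20 + (⅖)*1)/3 = 7/3 + (-49/20 + ⅖)/3 = 7/3 + (⅓)*(-41/20) = 7/3 - 41/60 = 33/20)
u = -21573 (u = -5 - 21568 = -21573)
11411 + (r(6, 109) + u)/(24125 + 23850) = 11411 + (33/20 - 21573)/(24125 + 23850) = 11411 - 431427/20/47975 = 11411 - 431427/20*1/47975 = 11411 - 431427/959500 = 10948423073/959500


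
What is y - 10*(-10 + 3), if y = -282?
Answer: -212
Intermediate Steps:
y - 10*(-10 + 3) = -282 - 10*(-10 + 3) = -282 - 10*(-7) = -282 + 70 = -212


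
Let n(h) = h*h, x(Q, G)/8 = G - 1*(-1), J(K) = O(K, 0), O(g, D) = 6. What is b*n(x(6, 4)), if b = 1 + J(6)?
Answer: 11200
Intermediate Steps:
J(K) = 6
x(Q, G) = 8 + 8*G (x(Q, G) = 8*(G - 1*(-1)) = 8*(G + 1) = 8*(1 + G) = 8 + 8*G)
n(h) = h²
b = 7 (b = 1 + 6 = 7)
b*n(x(6, 4)) = 7*(8 + 8*4)² = 7*(8 + 32)² = 7*40² = 7*1600 = 11200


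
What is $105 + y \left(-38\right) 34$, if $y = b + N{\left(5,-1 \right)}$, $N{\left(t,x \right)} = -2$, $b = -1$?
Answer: $3981$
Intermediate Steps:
$y = -3$ ($y = -1 - 2 = -3$)
$105 + y \left(-38\right) 34 = 105 + \left(-3\right) \left(-38\right) 34 = 105 + 114 \cdot 34 = 105 + 3876 = 3981$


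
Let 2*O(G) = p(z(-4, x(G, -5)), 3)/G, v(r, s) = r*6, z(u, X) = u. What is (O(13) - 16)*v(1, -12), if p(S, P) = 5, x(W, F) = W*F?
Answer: -1233/13 ≈ -94.846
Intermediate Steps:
x(W, F) = F*W
v(r, s) = 6*r
O(G) = 5/(2*G) (O(G) = (5/G)/2 = 5/(2*G))
(O(13) - 16)*v(1, -12) = ((5/2)/13 - 16)*(6*1) = ((5/2)*(1/13) - 16)*6 = (5/26 - 16)*6 = -411/26*6 = -1233/13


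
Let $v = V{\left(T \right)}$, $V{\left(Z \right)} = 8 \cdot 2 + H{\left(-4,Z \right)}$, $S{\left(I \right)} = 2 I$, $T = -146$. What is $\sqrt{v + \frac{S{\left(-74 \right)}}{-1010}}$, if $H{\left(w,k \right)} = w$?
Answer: $\frac{\sqrt{3097670}}{505} \approx 3.4852$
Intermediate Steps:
$V{\left(Z \right)} = 12$ ($V{\left(Z \right)} = 8 \cdot 2 - 4 = 16 - 4 = 12$)
$v = 12$
$\sqrt{v + \frac{S{\left(-74 \right)}}{-1010}} = \sqrt{12 + \frac{2 \left(-74\right)}{-1010}} = \sqrt{12 - - \frac{74}{505}} = \sqrt{12 + \frac{74}{505}} = \sqrt{\frac{6134}{505}} = \frac{\sqrt{3097670}}{505}$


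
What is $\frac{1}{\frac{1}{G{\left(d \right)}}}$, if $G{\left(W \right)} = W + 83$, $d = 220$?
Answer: $303$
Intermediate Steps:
$G{\left(W \right)} = 83 + W$
$\frac{1}{\frac{1}{G{\left(d \right)}}} = \frac{1}{\frac{1}{83 + 220}} = \frac{1}{\frac{1}{303}} = 303$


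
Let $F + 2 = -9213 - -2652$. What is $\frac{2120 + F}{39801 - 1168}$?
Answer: $- \frac{4443}{38633} \approx -0.11501$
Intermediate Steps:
$F = -6563$ ($F = -2 - 6561 = -6563$)
$\frac{2120 + F}{39801 - 1168} = \frac{2120 - 6563}{39801 - 1168} = - \frac{4443}{38633}$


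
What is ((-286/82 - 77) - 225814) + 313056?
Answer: 3573622/41 ≈ 87162.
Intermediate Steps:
((-286/82 - 77) - 225814) + 313056 = ((-286*1/82 - 77) - 225814) + 313056 = ((-143/41 - 77) - 225814) + 313056 = (-3300/41 - 225814) + 313056 = -9261674/41 + 313056 = 3573622/41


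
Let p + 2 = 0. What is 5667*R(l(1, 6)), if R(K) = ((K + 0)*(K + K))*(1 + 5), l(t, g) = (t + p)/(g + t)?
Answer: 68004/49 ≈ 1387.8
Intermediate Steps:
p = -2 (p = -2 + 0 = -2)
l(t, g) = (-2 + t)/(g + t) (l(t, g) = (t - 2)/(g + t) = (-2 + t)/(g + t))
R(K) = 12*K**2 (R(K) = (K*(2*K))*6 = (2*K**2)*6 = 12*K**2)
5667*R(l(1, 6)) = 5667*(12*((-2 + 1)/(6 + 1))**2) = 5667*(12*(-1/7)**2) = 5667*(12*(1/49)) = 5667*(12/49) = 68004/49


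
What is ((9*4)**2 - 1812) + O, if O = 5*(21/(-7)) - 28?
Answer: -559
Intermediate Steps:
O = -43 (O = 5*(21*(-1/7)) - 28 = 5*(-3) - 28 = -15 - 28 = -43)
((9*4)**2 - 1812) + O = ((9*4)**2 - 1812) - 43 = (36**2 - 1812) - 43 = (1296 - 1812) - 43 = -516 - 43 = -559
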